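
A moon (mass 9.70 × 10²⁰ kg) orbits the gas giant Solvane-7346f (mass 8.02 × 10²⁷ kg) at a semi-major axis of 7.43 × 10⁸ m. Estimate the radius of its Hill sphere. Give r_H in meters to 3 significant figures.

2.55 × 10⁶ m

r_H ≈ a (m/3M)^(1/3)
    = (7.43 × 10⁸) × (9.70 × 10²⁰ / (3 × 8.02 × 10²⁷))^(1/3)
    = 2.55 × 10⁶ m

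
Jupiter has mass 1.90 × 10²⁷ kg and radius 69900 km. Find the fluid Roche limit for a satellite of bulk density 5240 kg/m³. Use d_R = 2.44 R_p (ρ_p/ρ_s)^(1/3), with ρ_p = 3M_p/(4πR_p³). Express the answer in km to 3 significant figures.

1.08 × 10⁵ km

ρ_p = 3M_p/(4πR_p³) = 3 × (1.90 × 10²⁷) / (4π × (6.99 × 10⁷ m)³) = 1330 kg/m³
d_R = 2.44 × 69900 km × (1330/5240)^(1/3)
    = 1.08 × 10⁵ km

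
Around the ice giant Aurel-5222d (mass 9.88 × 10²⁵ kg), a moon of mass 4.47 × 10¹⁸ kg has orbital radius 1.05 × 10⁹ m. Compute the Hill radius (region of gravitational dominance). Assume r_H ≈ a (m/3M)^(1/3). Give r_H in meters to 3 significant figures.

r_H ≈ a (m/3M)^(1/3)
    = (1.05 × 10⁹) × (4.47 × 10¹⁸ / (3 × 9.88 × 10²⁵))^(1/3)
    = 2.59 × 10⁶ m

2.59 × 10⁶ m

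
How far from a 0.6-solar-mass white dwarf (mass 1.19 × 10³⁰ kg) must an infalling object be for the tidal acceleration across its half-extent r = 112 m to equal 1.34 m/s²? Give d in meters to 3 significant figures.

2GMr/d³ = a_tidal  ⇒  d = (2GMr / a_tidal)^(1/3)
d = (2 × 6.674×10⁻¹¹ × (1.19 × 10³⁰) × (112) / (1.34))^(1/3)
  = 2.37 × 10⁷ m

2.37 × 10⁷ m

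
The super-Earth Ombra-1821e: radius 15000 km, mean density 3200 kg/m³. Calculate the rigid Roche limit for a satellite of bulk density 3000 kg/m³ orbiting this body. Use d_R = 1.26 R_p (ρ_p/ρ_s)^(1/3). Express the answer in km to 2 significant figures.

19000 km

d_R = 1.26 × 15000 km × (3200/3000)^(1/3)
    = 19000 km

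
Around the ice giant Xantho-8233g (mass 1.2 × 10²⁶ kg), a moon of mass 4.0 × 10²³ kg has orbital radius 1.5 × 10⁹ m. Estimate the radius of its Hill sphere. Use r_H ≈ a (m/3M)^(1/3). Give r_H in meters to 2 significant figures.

1.6 × 10⁸ m

r_H ≈ a (m/3M)^(1/3)
    = (1.5 × 10⁹) × (4.0 × 10²³ / (3 × 1.2 × 10²⁶))^(1/3)
    = 1.6 × 10⁸ m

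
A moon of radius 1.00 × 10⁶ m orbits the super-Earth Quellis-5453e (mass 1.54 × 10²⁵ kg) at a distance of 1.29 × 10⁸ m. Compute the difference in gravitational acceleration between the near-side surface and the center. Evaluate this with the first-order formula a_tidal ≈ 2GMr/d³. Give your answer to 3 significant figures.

Δa = 2GMr/d³
   = 2 × (6.674 × 10⁻¹¹) × (1.54 × 10²⁵) × (1.00 × 10⁶) / (1.29 × 10⁸)³
   = 9.58 × 10⁻⁴ m/s²

9.58 × 10⁻⁴ m/s²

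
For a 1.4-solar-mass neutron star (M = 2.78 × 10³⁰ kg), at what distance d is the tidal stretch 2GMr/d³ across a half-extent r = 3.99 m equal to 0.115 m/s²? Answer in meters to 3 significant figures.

2.34 × 10⁷ m

2GMr/d³ = a_tidal  ⇒  d = (2GMr / a_tidal)^(1/3)
d = (2 × 6.674×10⁻¹¹ × (2.78 × 10³⁰) × (3.99) / (0.115))^(1/3)
  = 2.34 × 10⁷ m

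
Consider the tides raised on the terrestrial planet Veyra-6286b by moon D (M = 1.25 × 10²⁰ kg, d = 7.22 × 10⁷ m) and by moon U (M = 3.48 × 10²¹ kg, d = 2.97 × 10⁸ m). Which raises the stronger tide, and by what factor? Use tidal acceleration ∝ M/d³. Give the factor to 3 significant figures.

Moon D, by a factor of ≈ 2.50

Compare M/d³ for the two perturbers:
Moon D: (1.25 × 10²⁰) / (7.22 × 10⁷)³ = 3.321 × 10⁻⁴
Moon U: (3.48 × 10²¹) / (2.97 × 10⁸)³ = 1.328 × 10⁻⁴
Ratio (larger/smaller) = 2.50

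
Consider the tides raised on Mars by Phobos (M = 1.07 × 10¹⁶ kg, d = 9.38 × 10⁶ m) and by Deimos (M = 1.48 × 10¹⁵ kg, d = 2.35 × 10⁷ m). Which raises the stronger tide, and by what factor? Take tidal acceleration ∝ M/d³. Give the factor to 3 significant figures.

Compare M/d³ for the two perturbers:
Phobos: (1.07 × 10¹⁶) / (9.38 × 10⁶)³ = 1.297 × 10⁻⁵
Deimos: (1.48 × 10¹⁵) / (2.35 × 10⁷)³ = 1.140 × 10⁻⁷
Ratio (larger/smaller) = 114

Phobos, by a factor of ≈ 114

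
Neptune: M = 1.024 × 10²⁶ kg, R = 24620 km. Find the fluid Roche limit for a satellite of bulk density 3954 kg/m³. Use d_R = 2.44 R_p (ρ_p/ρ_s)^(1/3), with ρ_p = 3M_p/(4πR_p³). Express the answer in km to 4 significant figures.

44780 km

ρ_p = 3M_p/(4πR_p³) = 3 × (1.024 × 10²⁶) / (4π × (2.462 × 10⁷ m)³) = 1638 kg/m³
d_R = 2.44 × 24620 km × (1638/3954)^(1/3)
    = 44780 km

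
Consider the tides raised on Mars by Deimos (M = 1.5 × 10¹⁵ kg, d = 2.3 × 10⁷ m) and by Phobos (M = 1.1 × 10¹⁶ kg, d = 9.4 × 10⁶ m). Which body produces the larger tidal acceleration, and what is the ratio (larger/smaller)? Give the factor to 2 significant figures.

Tidal acceleration ∝ M/d³, so compare M/d³ for each.
Deimos: (1.5 × 10¹⁵) / (2.3 × 10⁷)³ = 1.233 × 10⁻⁷
Phobos: (1.1 × 10¹⁶) / (9.4 × 10⁶)³ = 1.324 × 10⁻⁵
Ratio (larger/smaller) = 110

Phobos, by a factor of ≈ 110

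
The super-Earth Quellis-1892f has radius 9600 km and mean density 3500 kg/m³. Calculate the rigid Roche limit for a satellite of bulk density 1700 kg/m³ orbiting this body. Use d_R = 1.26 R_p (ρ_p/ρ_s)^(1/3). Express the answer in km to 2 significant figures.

15000 km

d_R = 1.26 × 9600 km × (3500/1700)^(1/3)
    = 15000 km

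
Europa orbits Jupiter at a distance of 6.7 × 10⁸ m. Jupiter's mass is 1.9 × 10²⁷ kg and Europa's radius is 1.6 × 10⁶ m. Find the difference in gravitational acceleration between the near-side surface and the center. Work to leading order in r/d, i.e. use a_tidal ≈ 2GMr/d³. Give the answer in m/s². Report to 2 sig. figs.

1.3 × 10⁻³ m/s²

a_tidal = 2GMr/d³
        = 2 × (6.674 × 10⁻¹¹) × (1.9 × 10²⁷) × (1.6 × 10⁶) / (6.7 × 10⁸)³
        = 1.3 × 10⁻³ m/s²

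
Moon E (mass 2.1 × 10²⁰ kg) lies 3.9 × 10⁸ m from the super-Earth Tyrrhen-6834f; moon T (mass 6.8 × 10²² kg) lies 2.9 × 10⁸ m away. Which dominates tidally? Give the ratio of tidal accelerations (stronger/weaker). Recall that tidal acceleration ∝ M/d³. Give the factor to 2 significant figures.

Moon T, by a factor of ≈ 790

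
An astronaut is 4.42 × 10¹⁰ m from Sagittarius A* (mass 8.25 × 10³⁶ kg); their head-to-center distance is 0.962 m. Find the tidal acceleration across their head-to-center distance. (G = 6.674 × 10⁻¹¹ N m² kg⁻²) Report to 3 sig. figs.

1.23 × 10⁻⁵ m/s²

a_tidal = 2GMr/d³
        = 2 × (6.674 × 10⁻¹¹) × (8.25 × 10³⁶) × (0.962) / (4.42 × 10¹⁰)³
        = 1.23 × 10⁻⁵ m/s²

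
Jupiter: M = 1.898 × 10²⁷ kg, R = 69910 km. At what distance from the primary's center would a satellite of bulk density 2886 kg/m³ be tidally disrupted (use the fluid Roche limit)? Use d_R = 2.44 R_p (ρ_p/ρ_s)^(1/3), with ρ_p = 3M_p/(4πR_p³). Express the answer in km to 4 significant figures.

1.316 × 10⁵ km

ρ_p = 3M_p/(4πR_p³) = 3 × (1.898 × 10²⁷) / (4π × (6.991 × 10⁷ m)³) = 1326 kg/m³
d_R = 2.44 × 69910 km × (1326/2886)^(1/3)
    = 1.316 × 10⁵ km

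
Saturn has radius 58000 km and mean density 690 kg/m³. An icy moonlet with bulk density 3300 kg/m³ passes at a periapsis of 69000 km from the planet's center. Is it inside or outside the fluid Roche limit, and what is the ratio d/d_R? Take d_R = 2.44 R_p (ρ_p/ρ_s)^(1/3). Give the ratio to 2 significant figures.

inside; d/d_R ≈ 0.82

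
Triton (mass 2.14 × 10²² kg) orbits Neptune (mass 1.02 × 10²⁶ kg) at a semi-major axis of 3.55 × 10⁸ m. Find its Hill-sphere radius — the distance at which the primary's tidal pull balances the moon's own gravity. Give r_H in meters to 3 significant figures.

1.46 × 10⁷ m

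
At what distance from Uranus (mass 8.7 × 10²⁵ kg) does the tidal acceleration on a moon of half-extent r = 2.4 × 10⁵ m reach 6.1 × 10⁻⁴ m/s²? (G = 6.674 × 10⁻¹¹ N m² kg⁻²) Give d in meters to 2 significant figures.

2GMr/d³ = a_tidal  ⇒  d = (2GMr / a_tidal)^(1/3)
d = (2 × 6.674×10⁻¹¹ × (8.7 × 10²⁵) × (2.4 × 10⁵) / (6.1 × 10⁻⁴))^(1/3)
  = 1.7 × 10⁸ m

1.7 × 10⁸ m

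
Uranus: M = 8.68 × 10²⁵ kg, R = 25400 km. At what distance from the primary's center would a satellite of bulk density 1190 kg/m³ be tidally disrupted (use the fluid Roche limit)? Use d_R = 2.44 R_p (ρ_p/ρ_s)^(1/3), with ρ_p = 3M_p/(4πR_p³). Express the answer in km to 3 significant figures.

63200 km

ρ_p = 3M_p/(4πR_p³) = 3 × (8.68 × 10²⁵) / (4π × (2.54 × 10⁷ m)³) = 1260 kg/m³
d_R = 2.44 × 25400 km × (1260/1190)^(1/3)
    = 63200 km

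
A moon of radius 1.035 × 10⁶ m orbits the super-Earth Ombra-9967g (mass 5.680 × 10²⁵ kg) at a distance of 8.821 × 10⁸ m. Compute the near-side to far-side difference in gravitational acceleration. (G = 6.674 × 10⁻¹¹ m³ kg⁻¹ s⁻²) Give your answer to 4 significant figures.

2.287 × 10⁻⁵ m/s²

Δg = 4GMr/d³
   = 4 × (6.674 × 10⁻¹¹) × (5.680 × 10²⁵) × (1.035 × 10⁶) / (8.821 × 10⁸)³
   = 2.287 × 10⁻⁵ m/s²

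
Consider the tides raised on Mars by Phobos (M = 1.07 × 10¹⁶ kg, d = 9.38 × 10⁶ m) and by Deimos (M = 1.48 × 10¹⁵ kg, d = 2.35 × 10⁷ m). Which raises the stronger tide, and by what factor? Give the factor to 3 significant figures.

Phobos, by a factor of ≈ 114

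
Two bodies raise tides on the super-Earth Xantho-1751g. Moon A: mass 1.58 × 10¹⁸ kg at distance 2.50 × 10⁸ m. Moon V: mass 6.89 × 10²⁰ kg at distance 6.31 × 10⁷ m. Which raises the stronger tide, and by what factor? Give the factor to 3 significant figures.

The tide-raising term goes as M/d³ (the gradient of a 1/d² field).
Moon A: (1.58 × 10¹⁸) / (2.50 × 10⁸)³ = 1.011 × 10⁻⁷
Moon V: (6.89 × 10²⁰) / (6.31 × 10⁷)³ = 2.742 × 10⁻³
Ratio (larger/smaller) = 27100

Moon V, by a factor of ≈ 27100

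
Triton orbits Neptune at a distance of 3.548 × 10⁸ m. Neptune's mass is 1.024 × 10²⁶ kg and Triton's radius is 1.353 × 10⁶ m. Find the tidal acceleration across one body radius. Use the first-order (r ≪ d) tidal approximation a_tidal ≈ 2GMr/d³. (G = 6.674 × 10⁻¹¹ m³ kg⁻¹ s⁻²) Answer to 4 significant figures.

The tidal stretch is the gradient of GM/d² times the body's extent r, hence the 1/d³ dependence.
Δa = 2GMr/d³
   = 2 × (6.674 × 10⁻¹¹) × (1.024 × 10²⁶) × (1.353 × 10⁶) / (3.548 × 10⁸)³
   = 4.141 × 10⁻⁴ m/s²

4.141 × 10⁻⁴ m/s²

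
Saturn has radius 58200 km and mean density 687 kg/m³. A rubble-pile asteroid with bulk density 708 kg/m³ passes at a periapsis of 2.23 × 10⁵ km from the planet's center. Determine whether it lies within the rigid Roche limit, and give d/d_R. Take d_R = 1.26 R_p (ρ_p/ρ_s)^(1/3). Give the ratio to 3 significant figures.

d_R = 1.26 × (58200 km) × (687/708)^(1/3) = 72600 km
d/d_R = (2.23 × 10⁵) / (72600) = 3.07
Since d/d_R > 1, the body is outside the Roche limit.

outside; d/d_R ≈ 3.07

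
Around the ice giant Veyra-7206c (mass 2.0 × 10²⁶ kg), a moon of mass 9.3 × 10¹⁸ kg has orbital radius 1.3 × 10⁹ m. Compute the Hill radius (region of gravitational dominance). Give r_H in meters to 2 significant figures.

r_H ≈ a (m/3M)^(1/3)
    = (1.3 × 10⁹) × (9.3 × 10¹⁸ / (3 × 2.0 × 10²⁶))^(1/3)
    = 3.2 × 10⁶ m

3.2 × 10⁶ m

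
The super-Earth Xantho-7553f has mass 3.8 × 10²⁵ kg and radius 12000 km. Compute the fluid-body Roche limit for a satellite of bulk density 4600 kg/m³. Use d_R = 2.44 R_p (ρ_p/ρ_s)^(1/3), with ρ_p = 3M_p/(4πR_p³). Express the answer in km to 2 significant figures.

31000 km

ρ_p = 3M_p/(4πR_p³) = 3 × (3.8 × 10²⁵) / (4π × (1.2 × 10⁷ m)³) = 5200 kg/m³
d_R = 2.44 × 12000 km × (5200/4600)^(1/3)
    = 31000 km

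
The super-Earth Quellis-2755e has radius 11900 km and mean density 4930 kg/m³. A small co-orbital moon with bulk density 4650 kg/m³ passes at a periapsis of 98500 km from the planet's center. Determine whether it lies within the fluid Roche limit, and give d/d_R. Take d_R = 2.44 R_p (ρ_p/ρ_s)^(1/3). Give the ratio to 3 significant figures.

outside; d/d_R ≈ 3.33

d_R = 2.44 × (11900 km) × (4930/4650)^(1/3) = 29610 km
d/d_R = (98500) / (29610) = 3.33
Since d/d_R > 1, the body is outside the Roche limit.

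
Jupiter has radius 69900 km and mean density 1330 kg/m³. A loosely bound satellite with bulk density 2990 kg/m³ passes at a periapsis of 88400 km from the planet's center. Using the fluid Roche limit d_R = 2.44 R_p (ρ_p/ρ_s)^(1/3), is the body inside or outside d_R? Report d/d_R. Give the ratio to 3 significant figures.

d_R = 2.44 × (69900 km) × (1330/2990)^(1/3) = 1.302 × 10⁵ km
d/d_R = (88400) / (1.302 × 10⁵) = 0.679
Since d/d_R < 1, the body is inside the Roche limit.

inside; d/d_R ≈ 0.679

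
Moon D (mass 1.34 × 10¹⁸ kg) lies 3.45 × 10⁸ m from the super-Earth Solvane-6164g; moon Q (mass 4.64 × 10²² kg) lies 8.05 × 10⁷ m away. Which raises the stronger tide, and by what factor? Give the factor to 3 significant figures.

Moon Q, by a factor of ≈ 2.73 × 10⁶

Tidal acceleration ∝ M/d³, so compare M/d³ for each.
Moon D: (1.34 × 10¹⁸) / (3.45 × 10⁸)³ = 3.263 × 10⁻⁸
Moon Q: (4.64 × 10²²) / (8.05 × 10⁷)³ = 8.895 × 10⁻²
Ratio (larger/smaller) = 2.73 × 10⁶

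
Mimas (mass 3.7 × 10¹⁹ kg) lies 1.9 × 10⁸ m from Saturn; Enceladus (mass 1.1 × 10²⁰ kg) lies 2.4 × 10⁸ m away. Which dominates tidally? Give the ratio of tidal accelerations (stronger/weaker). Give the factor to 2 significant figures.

Enceladus, by a factor of ≈ 1.5

Compare M/d³ for the two perturbers:
Mimas: (3.7 × 10¹⁹) / (1.9 × 10⁸)³ = 5.394 × 10⁻⁶
Enceladus: (1.1 × 10²⁰) / (2.4 × 10⁸)³ = 7.957 × 10⁻⁶
Ratio (larger/smaller) = 1.5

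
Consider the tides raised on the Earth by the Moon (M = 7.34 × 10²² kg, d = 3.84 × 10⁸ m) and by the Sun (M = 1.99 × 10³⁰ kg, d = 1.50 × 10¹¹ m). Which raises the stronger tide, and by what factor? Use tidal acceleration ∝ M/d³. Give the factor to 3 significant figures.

The Moon, by a factor of ≈ 2.20

The tide-raising term goes as M/d³ (the gradient of a 1/d² field).
The Moon: (7.34 × 10²²) / (3.84 × 10⁸)³ = 1.296 × 10⁻³
The Sun: (1.99 × 10³⁰) / (1.50 × 10¹¹)³ = 5.896 × 10⁻⁴
Ratio (larger/smaller) = 2.20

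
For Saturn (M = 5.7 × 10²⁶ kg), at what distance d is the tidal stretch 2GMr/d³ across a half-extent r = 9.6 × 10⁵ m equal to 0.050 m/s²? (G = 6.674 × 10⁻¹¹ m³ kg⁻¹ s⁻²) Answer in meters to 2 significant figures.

2GMr/d³ = a_tidal  ⇒  d = (2GMr / a_tidal)^(1/3)
d = (2 × 6.674×10⁻¹¹ × (5.7 × 10²⁶) × (9.6 × 10⁵) / (0.050))^(1/3)
  = 1.1 × 10⁸ m

1.1 × 10⁸ m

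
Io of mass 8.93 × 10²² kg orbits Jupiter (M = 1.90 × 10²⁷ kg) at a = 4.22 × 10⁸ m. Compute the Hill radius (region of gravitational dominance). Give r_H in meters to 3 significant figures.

1.06 × 10⁷ m

r_H ≈ a (m/3M)^(1/3)
    = (4.22 × 10⁸) × (8.93 × 10²² / (3 × 1.90 × 10²⁷))^(1/3)
    = 1.06 × 10⁷ m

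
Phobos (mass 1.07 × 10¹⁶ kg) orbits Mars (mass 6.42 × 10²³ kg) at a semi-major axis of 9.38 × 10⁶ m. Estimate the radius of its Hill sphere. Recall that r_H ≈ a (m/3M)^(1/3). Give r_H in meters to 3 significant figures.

1.66 × 10⁴ m

r_H ≈ a (m/3M)^(1/3)
    = (9.38 × 10⁶) × (1.07 × 10¹⁶ / (3 × 6.42 × 10²³))^(1/3)
    = 1.66 × 10⁴ m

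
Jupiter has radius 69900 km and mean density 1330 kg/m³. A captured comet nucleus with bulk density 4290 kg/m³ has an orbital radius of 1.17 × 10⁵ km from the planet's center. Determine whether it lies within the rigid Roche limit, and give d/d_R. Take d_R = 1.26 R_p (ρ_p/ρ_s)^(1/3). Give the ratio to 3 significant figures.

d_R = 1.26 × (69900 km) × (1330/4290)^(1/3) = 59610 km
d/d_R = (1.17 × 10⁵) / (59610) = 1.96
Since d/d_R > 1, the body is outside the Roche limit.

outside; d/d_R ≈ 1.96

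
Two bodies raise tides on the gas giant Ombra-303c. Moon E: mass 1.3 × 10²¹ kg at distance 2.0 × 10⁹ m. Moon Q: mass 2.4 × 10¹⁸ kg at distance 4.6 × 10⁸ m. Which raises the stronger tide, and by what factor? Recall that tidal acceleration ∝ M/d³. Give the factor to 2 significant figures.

Moon E, by a factor of ≈ 6.6

Tidal stretch scales as M/d³; compute that for each body.
Moon E: (1.3 × 10²¹) / (2.0 × 10⁹)³ = 1.625 × 10⁻⁷
Moon Q: (2.4 × 10¹⁸) / (4.6 × 10⁸)³ = 2.466 × 10⁻⁸
Ratio (larger/smaller) = 6.6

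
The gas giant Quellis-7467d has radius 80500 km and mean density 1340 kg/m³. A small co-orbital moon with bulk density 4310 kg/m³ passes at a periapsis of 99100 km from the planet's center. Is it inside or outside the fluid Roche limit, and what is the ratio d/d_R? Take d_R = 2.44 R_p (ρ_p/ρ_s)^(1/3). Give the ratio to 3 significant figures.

inside; d/d_R ≈ 0.745

d_R = 2.44 × (80500 km) × (1340/4310)^(1/3) = 1.331 × 10⁵ km
d/d_R = (99100) / (1.331 × 10⁵) = 0.745
Since d/d_R < 1, the body is inside the Roche limit.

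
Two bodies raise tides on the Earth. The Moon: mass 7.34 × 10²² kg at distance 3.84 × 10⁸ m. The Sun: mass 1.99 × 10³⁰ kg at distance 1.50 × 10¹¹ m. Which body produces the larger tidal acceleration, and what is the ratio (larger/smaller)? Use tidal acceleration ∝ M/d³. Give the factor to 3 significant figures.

The tide-raising term goes as M/d³ (the gradient of a 1/d² field).
The Moon: (7.34 × 10²²) / (3.84 × 10⁸)³ = 1.296 × 10⁻³
The Sun: (1.99 × 10³⁰) / (1.50 × 10¹¹)³ = 5.896 × 10⁻⁴
Ratio (larger/smaller) = 2.20

The Moon, by a factor of ≈ 2.20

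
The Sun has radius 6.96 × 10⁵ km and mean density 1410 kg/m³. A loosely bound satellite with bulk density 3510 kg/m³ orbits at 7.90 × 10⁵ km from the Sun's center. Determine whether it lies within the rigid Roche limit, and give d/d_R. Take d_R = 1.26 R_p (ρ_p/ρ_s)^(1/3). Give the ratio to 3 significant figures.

outside; d/d_R ≈ 1.22

d_R = 1.26 × (6.96 × 10⁵ km) × (1410/3510)^(1/3) = 6.471 × 10⁵ km
d/d_R = (7.90 × 10⁵) / (6.471 × 10⁵) = 1.22
Since d/d_R > 1, the body is outside the Roche limit.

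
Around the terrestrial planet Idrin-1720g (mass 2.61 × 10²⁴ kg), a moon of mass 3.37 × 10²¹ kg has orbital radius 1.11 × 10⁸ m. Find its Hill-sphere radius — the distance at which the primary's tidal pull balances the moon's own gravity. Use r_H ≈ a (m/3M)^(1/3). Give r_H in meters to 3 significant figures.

r_H ≈ a (m/3M)^(1/3)
    = (1.11 × 10⁸) × (3.37 × 10²¹ / (3 × 2.61 × 10²⁴))^(1/3)
    = 8.38 × 10⁶ m

8.38 × 10⁶ m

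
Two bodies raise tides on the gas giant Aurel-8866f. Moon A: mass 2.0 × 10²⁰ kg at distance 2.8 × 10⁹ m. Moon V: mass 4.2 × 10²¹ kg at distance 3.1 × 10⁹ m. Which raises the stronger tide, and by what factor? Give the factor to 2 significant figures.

Moon V, by a factor of ≈ 15

Tidal acceleration ∝ M/d³, so compare M/d³ for each.
Moon A: (2.0 × 10²⁰) / (2.8 × 10⁹)³ = 9.111 × 10⁻⁹
Moon V: (4.2 × 10²¹) / (3.1 × 10⁹)³ = 1.410 × 10⁻⁷
Ratio (larger/smaller) = 15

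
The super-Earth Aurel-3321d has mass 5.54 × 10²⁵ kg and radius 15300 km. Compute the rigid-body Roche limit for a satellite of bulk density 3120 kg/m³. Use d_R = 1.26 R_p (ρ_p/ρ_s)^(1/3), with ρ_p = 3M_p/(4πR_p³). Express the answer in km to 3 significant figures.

ρ_p = 3M_p/(4πR_p³) = 3 × (5.54 × 10²⁵) / (4π × (1.53 × 10⁷ m)³) = 3690 kg/m³
d_R = 1.26 × 15300 km × (3690/3120)^(1/3)
    = 20400 km

20400 km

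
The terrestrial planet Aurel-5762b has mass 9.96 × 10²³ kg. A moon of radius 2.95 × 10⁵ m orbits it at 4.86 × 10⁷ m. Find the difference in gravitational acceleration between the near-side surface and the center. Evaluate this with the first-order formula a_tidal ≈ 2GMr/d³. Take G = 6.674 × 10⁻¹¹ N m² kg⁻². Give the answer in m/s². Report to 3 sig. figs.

3.42 × 10⁻⁴ m/s²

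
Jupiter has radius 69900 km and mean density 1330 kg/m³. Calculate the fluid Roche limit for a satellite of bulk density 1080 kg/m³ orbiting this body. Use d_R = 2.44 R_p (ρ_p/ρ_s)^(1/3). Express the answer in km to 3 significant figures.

1.83 × 10⁵ km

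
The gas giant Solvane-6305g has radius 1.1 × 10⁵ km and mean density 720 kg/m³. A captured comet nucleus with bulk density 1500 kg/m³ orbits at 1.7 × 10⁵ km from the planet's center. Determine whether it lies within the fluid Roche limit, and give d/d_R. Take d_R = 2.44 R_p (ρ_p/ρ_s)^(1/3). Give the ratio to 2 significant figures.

d_R = 2.44 × (1.1 × 10⁵ km) × (720/1500)^(1/3) = 2.102 × 10⁵ km
d/d_R = (1.7 × 10⁵) / (2.102 × 10⁵) = 0.81
Since d/d_R < 1, the body is inside the Roche limit.

inside; d/d_R ≈ 0.81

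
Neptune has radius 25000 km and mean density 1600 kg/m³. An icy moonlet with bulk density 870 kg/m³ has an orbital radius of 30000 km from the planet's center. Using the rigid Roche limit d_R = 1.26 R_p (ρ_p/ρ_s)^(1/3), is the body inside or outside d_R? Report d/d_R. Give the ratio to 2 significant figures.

inside; d/d_R ≈ 0.78

d_R = 1.26 × (25000 km) × (1600/870)^(1/3) = 38590 km
d/d_R = (30000) / (38590) = 0.78
Since d/d_R < 1, the body is inside the Roche limit.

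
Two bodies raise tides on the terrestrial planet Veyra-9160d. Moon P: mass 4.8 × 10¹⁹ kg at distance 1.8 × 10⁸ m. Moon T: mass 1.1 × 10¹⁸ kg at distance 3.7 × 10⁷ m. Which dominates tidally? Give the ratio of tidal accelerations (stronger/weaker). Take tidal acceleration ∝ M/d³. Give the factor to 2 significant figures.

Compare M/d³ for the two perturbers:
Moon P: (4.8 × 10¹⁹) / (1.8 × 10⁸)³ = 8.230 × 10⁻⁶
Moon T: (1.1 × 10¹⁸) / (3.7 × 10⁷)³ = 2.172 × 10⁻⁵
Ratio (larger/smaller) = 2.6

Moon T, by a factor of ≈ 2.6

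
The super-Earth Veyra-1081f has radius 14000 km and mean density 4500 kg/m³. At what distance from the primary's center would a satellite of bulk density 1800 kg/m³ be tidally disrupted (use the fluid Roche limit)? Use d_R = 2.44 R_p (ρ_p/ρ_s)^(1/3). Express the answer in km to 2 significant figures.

46000 km

d_R = 2.44 × 14000 km × (4500/1800)^(1/3)
    = 46000 km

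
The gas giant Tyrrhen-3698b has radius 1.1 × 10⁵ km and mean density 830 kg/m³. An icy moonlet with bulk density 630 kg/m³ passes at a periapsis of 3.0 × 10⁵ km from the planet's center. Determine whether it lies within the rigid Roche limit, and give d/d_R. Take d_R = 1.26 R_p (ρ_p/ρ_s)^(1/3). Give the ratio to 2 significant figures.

outside; d/d_R ≈ 2.0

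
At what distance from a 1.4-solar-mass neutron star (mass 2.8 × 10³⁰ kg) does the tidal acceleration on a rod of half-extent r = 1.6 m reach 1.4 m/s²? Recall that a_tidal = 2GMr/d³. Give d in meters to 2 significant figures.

7.5 × 10⁶ m

2GMr/d³ = a_tidal  ⇒  d = (2GMr / a_tidal)^(1/3)
d = (2 × 6.674×10⁻¹¹ × (2.8 × 10³⁰) × (1.6) / (1.4))^(1/3)
  = 7.5 × 10⁶ m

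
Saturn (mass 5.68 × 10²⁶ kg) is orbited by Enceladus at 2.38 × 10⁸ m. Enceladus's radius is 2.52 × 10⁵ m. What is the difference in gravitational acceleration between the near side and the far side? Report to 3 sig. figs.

2.83 × 10⁻³ m/s²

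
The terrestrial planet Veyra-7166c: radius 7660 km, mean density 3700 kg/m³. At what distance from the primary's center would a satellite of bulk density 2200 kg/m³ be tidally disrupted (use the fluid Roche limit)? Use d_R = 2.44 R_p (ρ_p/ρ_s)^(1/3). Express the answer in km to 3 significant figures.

d_R = 2.44 × 7660 km × (3700/2200)^(1/3)
    = 22200 km

22200 km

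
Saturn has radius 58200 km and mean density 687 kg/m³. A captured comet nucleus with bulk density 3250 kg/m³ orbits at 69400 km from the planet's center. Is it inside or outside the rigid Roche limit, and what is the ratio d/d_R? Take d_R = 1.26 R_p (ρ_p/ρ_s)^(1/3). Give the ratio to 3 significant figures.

outside; d/d_R ≈ 1.59

d_R = 1.26 × (58200 km) × (687/3250)^(1/3) = 43680 km
d/d_R = (69400) / (43680) = 1.59
Since d/d_R > 1, the body is outside the Roche limit.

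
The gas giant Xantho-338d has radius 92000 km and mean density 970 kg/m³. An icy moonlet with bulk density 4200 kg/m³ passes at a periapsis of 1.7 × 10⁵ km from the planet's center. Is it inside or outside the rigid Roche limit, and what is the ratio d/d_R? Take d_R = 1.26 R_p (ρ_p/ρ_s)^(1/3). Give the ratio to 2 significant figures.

d_R = 1.26 × (92000 km) × (970/4200)^(1/3) = 71120 km
d/d_R = (1.7 × 10⁵) / (71120) = 2.4
Since d/d_R > 1, the body is outside the Roche limit.

outside; d/d_R ≈ 2.4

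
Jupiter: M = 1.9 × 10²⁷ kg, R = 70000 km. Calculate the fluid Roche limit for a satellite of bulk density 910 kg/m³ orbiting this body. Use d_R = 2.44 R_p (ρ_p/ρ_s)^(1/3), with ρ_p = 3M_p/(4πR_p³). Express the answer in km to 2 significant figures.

ρ_p = 3M_p/(4πR_p³) = 3 × (1.9 × 10²⁷) / (4π × (7.0 × 10⁷ m)³) = 1300 kg/m³
d_R = 2.44 × 70000 km × (1300/910)^(1/3)
    = 1.9 × 10⁵ km

1.9 × 10⁵ km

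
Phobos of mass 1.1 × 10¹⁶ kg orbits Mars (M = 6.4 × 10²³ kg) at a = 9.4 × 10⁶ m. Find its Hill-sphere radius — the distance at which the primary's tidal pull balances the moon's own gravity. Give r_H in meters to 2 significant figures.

1.7 × 10⁴ m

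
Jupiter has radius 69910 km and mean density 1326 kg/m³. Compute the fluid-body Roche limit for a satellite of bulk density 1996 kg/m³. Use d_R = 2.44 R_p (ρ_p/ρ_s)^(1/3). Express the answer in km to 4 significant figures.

1.488 × 10⁵ km

d_R = 2.44 × 69910 km × (1326/1996)^(1/3)
    = 1.488 × 10⁵ km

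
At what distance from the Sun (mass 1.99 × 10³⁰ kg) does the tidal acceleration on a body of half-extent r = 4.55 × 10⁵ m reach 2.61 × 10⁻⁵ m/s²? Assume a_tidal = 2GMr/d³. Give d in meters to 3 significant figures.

2GMr/d³ = a_tidal  ⇒  d = (2GMr / a_tidal)^(1/3)
d = (2 × 6.674×10⁻¹¹ × (1.99 × 10³⁰) × (4.55 × 10⁵) / (2.61 × 10⁻⁵))^(1/3)
  = 1.67 × 10¹⁰ m

1.67 × 10¹⁰ m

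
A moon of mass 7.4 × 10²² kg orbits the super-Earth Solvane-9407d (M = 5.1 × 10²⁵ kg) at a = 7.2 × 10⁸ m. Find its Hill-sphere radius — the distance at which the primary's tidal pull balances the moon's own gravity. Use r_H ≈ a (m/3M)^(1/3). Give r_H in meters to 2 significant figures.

5.7 × 10⁷ m

r_H ≈ a (m/3M)^(1/3)
    = (7.2 × 10⁸) × (7.4 × 10²² / (3 × 5.1 × 10²⁵))^(1/3)
    = 5.7 × 10⁷ m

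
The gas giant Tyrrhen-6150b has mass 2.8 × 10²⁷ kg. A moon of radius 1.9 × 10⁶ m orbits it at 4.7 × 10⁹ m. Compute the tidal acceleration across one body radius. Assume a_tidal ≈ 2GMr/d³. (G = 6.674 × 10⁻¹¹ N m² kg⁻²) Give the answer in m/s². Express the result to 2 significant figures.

6.8 × 10⁻⁶ m/s²

Differencing GM/(d−r)² and GM/d² to first order in r/d gives 2GMr/d³.
a_tidal = 2GMr/d³
        = 2 × (6.674 × 10⁻¹¹) × (2.8 × 10²⁷) × (1.9 × 10⁶) / (4.7 × 10⁹)³
        = 6.8 × 10⁻⁶ m/s²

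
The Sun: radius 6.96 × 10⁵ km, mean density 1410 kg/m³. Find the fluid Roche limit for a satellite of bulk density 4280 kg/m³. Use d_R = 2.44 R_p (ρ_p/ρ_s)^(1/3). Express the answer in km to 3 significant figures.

1.17 × 10⁶ km

d_R = 2.44 × 6.96 × 10⁵ km × (1410/4280)^(1/3)
    = 1.17 × 10⁶ km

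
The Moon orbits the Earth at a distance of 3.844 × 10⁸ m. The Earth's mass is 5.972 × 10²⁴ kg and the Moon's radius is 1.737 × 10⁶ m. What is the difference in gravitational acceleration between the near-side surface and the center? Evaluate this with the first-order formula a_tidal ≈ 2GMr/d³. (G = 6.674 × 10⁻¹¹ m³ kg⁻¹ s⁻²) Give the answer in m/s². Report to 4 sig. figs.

Differencing GM/(d−r)² and GM/d² to first order in r/d gives 2GMr/d³.
Δa = 2GMr/d³
   = 2 × (6.674 × 10⁻¹¹) × (5.972 × 10²⁴) × (1.737 × 10⁶) / (3.844 × 10⁸)³
   = 2.438 × 10⁻⁵ m/s²

2.438 × 10⁻⁵ m/s²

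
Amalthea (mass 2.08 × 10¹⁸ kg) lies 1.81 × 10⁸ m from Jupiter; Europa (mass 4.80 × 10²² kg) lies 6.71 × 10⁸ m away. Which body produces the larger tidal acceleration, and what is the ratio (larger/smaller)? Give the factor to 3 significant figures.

Europa, by a factor of ≈ 453

Tidal stretch scales as M/d³; compute that for each body.
Amalthea: (2.08 × 10¹⁸) / (1.81 × 10⁸)³ = 3.508 × 10⁻⁷
Europa: (4.80 × 10²²) / (6.71 × 10⁸)³ = 1.589 × 10⁻⁴
Ratio (larger/smaller) = 453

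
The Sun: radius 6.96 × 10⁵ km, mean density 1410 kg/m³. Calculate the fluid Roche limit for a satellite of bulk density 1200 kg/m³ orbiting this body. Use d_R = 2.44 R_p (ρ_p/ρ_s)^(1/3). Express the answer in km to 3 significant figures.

1.79 × 10⁶ km

d_R = 2.44 × 6.96 × 10⁵ km × (1410/1200)^(1/3)
    = 1.79 × 10⁶ km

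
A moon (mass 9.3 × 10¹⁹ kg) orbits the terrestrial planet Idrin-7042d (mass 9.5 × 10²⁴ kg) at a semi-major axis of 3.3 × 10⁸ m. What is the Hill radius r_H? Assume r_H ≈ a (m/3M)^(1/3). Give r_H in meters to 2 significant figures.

r_H ≈ a (m/3M)^(1/3)
    = (3.3 × 10⁸) × (9.3 × 10¹⁹ / (3 × 9.5 × 10²⁴))^(1/3)
    = 4.9 × 10⁶ m

4.9 × 10⁶ m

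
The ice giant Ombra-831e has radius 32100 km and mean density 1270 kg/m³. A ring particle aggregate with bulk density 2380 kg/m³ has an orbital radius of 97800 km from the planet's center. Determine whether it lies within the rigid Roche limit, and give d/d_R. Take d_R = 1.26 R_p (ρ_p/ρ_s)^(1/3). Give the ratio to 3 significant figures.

d_R = 1.26 × (32100 km) × (1270/2380)^(1/3) = 32810 km
d/d_R = (97800) / (32810) = 2.98
Since d/d_R > 1, the body is outside the Roche limit.

outside; d/d_R ≈ 2.98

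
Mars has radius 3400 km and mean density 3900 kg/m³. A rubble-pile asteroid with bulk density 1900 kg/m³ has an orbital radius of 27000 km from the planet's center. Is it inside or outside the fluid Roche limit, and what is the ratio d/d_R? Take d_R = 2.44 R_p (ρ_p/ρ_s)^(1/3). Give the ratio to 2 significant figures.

outside; d/d_R ≈ 2.6

d_R = 2.44 × (3400 km) × (3900/1900)^(1/3) = 10540 km
d/d_R = (27000) / (10540) = 2.6
Since d/d_R > 1, the body is outside the Roche limit.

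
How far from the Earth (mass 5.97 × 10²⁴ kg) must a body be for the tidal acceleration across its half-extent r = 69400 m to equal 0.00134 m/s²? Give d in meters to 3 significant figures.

3.46 × 10⁷ m

2GMr/d³ = a_tidal  ⇒  d = (2GMr / a_tidal)^(1/3)
d = (2 × 6.674×10⁻¹¹ × (5.97 × 10²⁴) × (69400) / (0.00134))^(1/3)
  = 3.46 × 10⁷ m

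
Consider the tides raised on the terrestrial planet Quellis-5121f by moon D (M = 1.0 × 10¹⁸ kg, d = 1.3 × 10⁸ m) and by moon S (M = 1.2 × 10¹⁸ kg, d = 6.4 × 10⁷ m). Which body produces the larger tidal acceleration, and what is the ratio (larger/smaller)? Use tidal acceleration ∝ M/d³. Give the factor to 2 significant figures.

Tidal stretch scales as M/d³; compute that for each body.
Moon D: (1.0 × 10¹⁸) / (1.3 × 10⁸)³ = 4.552 × 10⁻⁷
Moon S: (1.2 × 10¹⁸) / (6.4 × 10⁷)³ = 4.578 × 10⁻⁶
Ratio (larger/smaller) = 10

Moon S, by a factor of ≈ 10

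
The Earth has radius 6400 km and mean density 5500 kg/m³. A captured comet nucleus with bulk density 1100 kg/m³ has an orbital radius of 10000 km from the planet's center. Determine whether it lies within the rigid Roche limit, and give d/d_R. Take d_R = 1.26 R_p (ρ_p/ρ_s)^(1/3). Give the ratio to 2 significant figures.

inside; d/d_R ≈ 0.73

d_R = 1.26 × (6400 km) × (5500/1100)^(1/3) = 13790 km
d/d_R = (10000) / (13790) = 0.73
Since d/d_R < 1, the body is inside the Roche limit.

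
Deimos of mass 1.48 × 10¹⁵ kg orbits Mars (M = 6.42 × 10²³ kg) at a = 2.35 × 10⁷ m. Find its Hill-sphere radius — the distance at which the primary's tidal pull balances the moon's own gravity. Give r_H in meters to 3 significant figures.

r_H ≈ a (m/3M)^(1/3)
    = (2.35 × 10⁷) × (1.48 × 10¹⁵ / (3 × 6.42 × 10²³))^(1/3)
    = 2.15 × 10⁴ m

2.15 × 10⁴ m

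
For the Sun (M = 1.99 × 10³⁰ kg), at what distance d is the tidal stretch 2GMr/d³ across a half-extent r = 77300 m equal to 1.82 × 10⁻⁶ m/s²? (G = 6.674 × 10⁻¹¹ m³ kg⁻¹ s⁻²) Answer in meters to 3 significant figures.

2.24 × 10¹⁰ m

2GMr/d³ = a_tidal  ⇒  d = (2GMr / a_tidal)^(1/3)
d = (2 × 6.674×10⁻¹¹ × (1.99 × 10³⁰) × (77300) / (1.82 × 10⁻⁶))^(1/3)
  = 2.24 × 10¹⁰ m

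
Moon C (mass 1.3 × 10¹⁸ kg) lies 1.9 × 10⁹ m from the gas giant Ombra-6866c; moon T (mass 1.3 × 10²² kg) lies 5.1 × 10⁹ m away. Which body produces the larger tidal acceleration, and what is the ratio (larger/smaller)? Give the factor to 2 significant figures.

The tide-raising term goes as M/d³ (the gradient of a 1/d² field).
Moon C: (1.3 × 10¹⁸) / (1.9 × 10⁹)³ = 1.895 × 10⁻¹⁰
Moon T: (1.3 × 10²²) / (5.1 × 10⁹)³ = 9.800 × 10⁻⁸
Ratio (larger/smaller) = 520

Moon T, by a factor of ≈ 520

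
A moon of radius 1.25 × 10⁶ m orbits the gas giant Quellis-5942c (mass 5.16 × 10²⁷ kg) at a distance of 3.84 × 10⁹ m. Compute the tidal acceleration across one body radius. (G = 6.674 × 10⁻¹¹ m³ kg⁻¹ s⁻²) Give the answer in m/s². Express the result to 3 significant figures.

a_tidal = 2GMr/d³
        = 2 × (6.674 × 10⁻¹¹) × (5.16 × 10²⁷) × (1.25 × 10⁶) / (3.84 × 10⁹)³
        = 1.52 × 10⁻⁵ m/s²

1.52 × 10⁻⁵ m/s²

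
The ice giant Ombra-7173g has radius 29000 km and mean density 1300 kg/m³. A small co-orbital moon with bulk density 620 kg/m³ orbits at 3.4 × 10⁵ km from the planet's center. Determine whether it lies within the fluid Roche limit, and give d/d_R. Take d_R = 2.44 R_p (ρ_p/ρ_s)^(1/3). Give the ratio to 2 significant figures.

outside; d/d_R ≈ 3.8

d_R = 2.44 × (29000 km) × (1300/620)^(1/3) = 90570 km
d/d_R = (3.4 × 10⁵) / (90570) = 3.8
Since d/d_R > 1, the body is outside the Roche limit.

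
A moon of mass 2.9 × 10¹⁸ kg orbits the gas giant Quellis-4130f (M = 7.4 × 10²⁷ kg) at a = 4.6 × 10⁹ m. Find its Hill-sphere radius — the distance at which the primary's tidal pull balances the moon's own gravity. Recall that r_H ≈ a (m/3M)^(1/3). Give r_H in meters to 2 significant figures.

r_H ≈ a (m/3M)^(1/3)
    = (4.6 × 10⁹) × (2.9 × 10¹⁸ / (3 × 7.4 × 10²⁷))^(1/3)
    = 2.3 × 10⁶ m

2.3 × 10⁶ m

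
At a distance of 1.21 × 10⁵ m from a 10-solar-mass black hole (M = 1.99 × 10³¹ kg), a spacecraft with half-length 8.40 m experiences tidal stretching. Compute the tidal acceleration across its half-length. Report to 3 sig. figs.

1.26 × 10⁷ m/s²

Δg = 2GMr/d³
   = 2 × (6.674 × 10⁻¹¹) × (1.99 × 10³¹) × (8.40) / (1.21 × 10⁵)³
   = 1.26 × 10⁷ m/s²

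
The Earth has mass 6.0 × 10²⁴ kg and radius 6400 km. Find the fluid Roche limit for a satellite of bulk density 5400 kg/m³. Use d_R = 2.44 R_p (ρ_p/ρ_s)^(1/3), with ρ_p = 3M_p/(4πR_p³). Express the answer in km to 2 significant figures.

16000 km

ρ_p = 3M_p/(4πR_p³) = 3 × (6.0 × 10²⁴) / (4π × (6.4 × 10⁶ m)³) = 5500 kg/m³
d_R = 2.44 × 6400 km × (5500/5400)^(1/3)
    = 16000 km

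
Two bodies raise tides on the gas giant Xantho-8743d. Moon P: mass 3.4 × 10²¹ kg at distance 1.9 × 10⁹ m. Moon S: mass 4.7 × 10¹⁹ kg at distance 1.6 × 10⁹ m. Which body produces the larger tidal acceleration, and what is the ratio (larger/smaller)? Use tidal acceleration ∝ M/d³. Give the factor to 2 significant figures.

Moon P, by a factor of ≈ 43

Tidal acceleration ∝ M/d³, so compare M/d³ for each.
Moon P: (3.4 × 10²¹) / (1.9 × 10⁹)³ = 4.957 × 10⁻⁷
Moon S: (4.7 × 10¹⁹) / (1.6 × 10⁹)³ = 1.147 × 10⁻⁸
Ratio (larger/smaller) = 43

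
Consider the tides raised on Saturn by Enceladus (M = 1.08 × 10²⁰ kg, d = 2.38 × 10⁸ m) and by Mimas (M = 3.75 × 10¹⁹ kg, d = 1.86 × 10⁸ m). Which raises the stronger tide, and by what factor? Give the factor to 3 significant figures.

Enceladus, by a factor of ≈ 1.37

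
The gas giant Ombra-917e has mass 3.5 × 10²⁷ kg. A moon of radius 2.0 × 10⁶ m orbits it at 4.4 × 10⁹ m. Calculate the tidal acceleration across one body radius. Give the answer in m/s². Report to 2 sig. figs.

1.1 × 10⁻⁵ m/s²

Δg = 2GMr/d³
   = 2 × (6.674 × 10⁻¹¹) × (3.5 × 10²⁷) × (2.0 × 10⁶) / (4.4 × 10⁹)³
   = 1.1 × 10⁻⁵ m/s²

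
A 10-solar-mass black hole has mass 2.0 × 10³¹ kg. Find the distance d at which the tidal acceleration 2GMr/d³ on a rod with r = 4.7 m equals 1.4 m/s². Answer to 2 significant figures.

2.1 × 10⁷ m

2GMr/d³ = a_tidal  ⇒  d = (2GMr / a_tidal)^(1/3)
d = (2 × 6.674×10⁻¹¹ × (2.0 × 10³¹) × (4.7) / (1.4))^(1/3)
  = 2.1 × 10⁷ m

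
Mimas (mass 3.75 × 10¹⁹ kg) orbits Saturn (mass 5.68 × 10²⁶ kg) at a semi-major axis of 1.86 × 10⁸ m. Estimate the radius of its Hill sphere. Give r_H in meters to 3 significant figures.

5.21 × 10⁵ m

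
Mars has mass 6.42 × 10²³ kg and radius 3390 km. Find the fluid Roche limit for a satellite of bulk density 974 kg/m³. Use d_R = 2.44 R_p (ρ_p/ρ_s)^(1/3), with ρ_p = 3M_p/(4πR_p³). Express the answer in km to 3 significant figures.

13200 km

ρ_p = 3M_p/(4πR_p³) = 3 × (6.42 × 10²³) / (4π × (3.39 × 10⁶ m)³) = 3930 kg/m³
d_R = 2.44 × 3390 km × (3930/974)^(1/3)
    = 13200 km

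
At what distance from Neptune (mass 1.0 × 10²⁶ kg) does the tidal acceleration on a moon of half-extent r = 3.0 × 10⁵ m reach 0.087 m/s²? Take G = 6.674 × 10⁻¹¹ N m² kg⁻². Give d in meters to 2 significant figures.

2GMr/d³ = a_tidal  ⇒  d = (2GMr / a_tidal)^(1/3)
d = (2 × 6.674×10⁻¹¹ × (1.0 × 10²⁶) × (3.0 × 10⁵) / (0.087))^(1/3)
  = 3.6 × 10⁷ m

3.6 × 10⁷ m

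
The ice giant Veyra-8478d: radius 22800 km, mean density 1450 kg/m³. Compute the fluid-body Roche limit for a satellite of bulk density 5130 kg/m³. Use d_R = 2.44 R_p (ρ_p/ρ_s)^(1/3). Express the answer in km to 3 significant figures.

d_R = 2.44 × 22800 km × (1450/5130)^(1/3)
    = 36500 km

36500 km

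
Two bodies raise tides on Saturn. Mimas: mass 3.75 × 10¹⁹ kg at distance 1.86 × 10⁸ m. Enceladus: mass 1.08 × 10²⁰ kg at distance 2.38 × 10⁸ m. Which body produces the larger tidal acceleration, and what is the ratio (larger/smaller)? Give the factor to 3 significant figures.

Enceladus, by a factor of ≈ 1.37

Compare M/d³ for the two perturbers:
Mimas: (3.75 × 10¹⁹) / (1.86 × 10⁸)³ = 5.828 × 10⁻⁶
Enceladus: (1.08 × 10²⁰) / (2.38 × 10⁸)³ = 8.011 × 10⁻⁶
Ratio (larger/smaller) = 1.37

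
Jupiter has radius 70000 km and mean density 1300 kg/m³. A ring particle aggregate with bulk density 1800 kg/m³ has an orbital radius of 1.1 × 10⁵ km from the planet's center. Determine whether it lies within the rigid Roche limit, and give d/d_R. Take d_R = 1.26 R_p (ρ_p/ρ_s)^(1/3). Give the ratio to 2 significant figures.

d_R = 1.26 × (70000 km) × (1300/1800)^(1/3) = 79130 km
d/d_R = (1.1 × 10⁵) / (79130) = 1.4
Since d/d_R > 1, the body is outside the Roche limit.

outside; d/d_R ≈ 1.4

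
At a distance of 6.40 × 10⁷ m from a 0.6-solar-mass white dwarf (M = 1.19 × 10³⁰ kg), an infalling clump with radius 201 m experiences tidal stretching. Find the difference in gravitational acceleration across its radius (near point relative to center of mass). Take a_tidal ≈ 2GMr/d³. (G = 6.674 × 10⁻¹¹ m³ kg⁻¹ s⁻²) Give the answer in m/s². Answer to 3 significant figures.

The tidal stretch is the gradient of GM/d² times the body's extent r, hence the 1/d³ dependence.
a_tidal = 2GMr/d³
        = 2 × (6.674 × 10⁻¹¹) × (1.19 × 10³⁰) × (201) / (6.40 × 10⁷)³
        = 1.22 × 10⁻¹ m/s²

1.22 × 10⁻¹ m/s²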